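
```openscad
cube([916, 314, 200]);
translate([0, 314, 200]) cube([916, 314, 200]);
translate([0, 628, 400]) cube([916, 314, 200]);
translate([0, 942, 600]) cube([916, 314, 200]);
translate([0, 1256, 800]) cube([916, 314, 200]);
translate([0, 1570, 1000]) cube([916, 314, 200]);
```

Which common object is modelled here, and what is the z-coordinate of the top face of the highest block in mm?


A staircase. The total rise is 1200 mm.

6 identical blocks, each offset up and back from the previous — a staircase. Each step is 200 mm tall and there are 6 of them, so the total rise is 6 × 200 = 1200 mm.


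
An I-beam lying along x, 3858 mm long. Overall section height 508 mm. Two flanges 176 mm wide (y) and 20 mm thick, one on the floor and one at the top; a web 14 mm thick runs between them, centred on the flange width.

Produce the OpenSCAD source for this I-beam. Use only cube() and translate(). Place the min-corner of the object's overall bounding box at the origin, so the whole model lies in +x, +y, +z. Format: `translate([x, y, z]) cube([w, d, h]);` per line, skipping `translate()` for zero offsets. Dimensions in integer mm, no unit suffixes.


cube([3858, 176, 20]);
translate([0, 81, 20]) cube([3858, 14, 468]);
translate([0, 0, 488]) cube([3858, 176, 20]);


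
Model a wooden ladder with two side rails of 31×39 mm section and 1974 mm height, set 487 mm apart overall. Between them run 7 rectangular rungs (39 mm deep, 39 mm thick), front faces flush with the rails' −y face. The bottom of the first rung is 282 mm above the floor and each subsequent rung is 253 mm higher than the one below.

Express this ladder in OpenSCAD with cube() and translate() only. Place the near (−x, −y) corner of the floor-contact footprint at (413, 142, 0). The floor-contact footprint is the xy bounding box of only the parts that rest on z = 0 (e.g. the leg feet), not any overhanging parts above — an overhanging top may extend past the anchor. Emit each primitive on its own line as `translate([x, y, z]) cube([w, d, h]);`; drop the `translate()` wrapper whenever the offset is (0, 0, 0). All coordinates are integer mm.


translate([413, 142, 0]) cube([31, 39, 1974]);
translate([869, 142, 0]) cube([31, 39, 1974]);
translate([444, 142, 282]) cube([425, 39, 39]);
translate([444, 142, 535]) cube([425, 39, 39]);
translate([444, 142, 788]) cube([425, 39, 39]);
translate([444, 142, 1041]) cube([425, 39, 39]);
translate([444, 142, 1294]) cube([425, 39, 39]);
translate([444, 142, 1547]) cube([425, 39, 39]);
translate([444, 142, 1800]) cube([425, 39, 39]);


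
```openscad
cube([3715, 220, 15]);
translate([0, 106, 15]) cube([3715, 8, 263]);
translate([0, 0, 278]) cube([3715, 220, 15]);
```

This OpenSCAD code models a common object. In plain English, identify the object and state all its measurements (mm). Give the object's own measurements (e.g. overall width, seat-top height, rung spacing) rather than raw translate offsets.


An I-beam lying along x, 3715 mm long. Overall section height 293 mm. Two flanges 220 mm wide (y) and 15 mm thick, one on the floor and one at the top; a web 8 mm thick runs between them, centred on the flange width.


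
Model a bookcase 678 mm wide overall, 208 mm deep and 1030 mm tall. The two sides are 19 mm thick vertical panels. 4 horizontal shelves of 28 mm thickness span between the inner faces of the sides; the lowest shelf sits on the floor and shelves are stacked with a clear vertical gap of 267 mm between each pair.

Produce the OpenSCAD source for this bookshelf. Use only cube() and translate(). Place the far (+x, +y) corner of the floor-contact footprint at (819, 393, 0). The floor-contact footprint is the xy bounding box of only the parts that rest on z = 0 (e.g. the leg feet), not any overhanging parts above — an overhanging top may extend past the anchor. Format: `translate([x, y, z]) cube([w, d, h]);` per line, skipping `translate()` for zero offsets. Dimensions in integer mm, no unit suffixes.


translate([141, 185, 0]) cube([19, 208, 1030]);
translate([800, 185, 0]) cube([19, 208, 1030]);
translate([160, 185, 0]) cube([640, 208, 28]);
translate([160, 185, 295]) cube([640, 208, 28]);
translate([160, 185, 590]) cube([640, 208, 28]);
translate([160, 185, 885]) cube([640, 208, 28]);


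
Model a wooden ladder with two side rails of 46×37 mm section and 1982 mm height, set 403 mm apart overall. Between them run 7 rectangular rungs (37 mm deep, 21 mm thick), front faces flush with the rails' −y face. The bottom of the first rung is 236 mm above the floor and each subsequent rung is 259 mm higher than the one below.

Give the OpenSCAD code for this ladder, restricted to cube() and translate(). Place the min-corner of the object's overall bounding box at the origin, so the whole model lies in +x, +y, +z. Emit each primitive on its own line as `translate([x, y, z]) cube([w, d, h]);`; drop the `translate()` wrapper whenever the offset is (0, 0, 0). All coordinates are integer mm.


// rung span = 403 - 2*46 = 311
// rung[k] z = 236 + k*259
cube([46, 37, 1982]);
translate([357, 0, 0]) cube([46, 37, 1982]);
translate([46, 0, 236]) cube([311, 37, 21]);
translate([46, 0, 495]) cube([311, 37, 21]);
translate([46, 0, 754]) cube([311, 37, 21]);
translate([46, 0, 1013]) cube([311, 37, 21]);
translate([46, 0, 1272]) cube([311, 37, 21]);
translate([46, 0, 1531]) cube([311, 37, 21]);
translate([46, 0, 1790]) cube([311, 37, 21]);


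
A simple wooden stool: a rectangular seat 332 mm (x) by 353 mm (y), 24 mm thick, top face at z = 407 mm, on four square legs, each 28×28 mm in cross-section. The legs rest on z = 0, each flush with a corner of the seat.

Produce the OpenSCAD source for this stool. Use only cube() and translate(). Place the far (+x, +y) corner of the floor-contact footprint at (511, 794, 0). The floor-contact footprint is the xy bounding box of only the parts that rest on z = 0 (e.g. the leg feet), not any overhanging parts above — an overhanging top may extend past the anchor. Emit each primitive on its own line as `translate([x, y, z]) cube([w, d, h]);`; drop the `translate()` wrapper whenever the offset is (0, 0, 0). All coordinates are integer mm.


translate([179, 441, 383]) cube([332, 353, 24]);
translate([179, 441, 0]) cube([28, 28, 383]);
translate([483, 441, 0]) cube([28, 28, 383]);
translate([179, 766, 0]) cube([28, 28, 383]);
translate([483, 766, 0]) cube([28, 28, 383]);


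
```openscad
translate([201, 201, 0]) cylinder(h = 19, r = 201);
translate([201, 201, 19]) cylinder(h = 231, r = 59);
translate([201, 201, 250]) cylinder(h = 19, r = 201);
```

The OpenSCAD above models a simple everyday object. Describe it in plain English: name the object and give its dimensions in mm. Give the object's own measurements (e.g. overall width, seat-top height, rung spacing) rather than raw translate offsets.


A spool: two coaxial disc flanges of radius 201 mm and thickness 19 mm, joined by a core cylinder of radius 59 mm and height 231 mm. The lower flange rests on z = 0 and the three cylinders share a vertical axis.


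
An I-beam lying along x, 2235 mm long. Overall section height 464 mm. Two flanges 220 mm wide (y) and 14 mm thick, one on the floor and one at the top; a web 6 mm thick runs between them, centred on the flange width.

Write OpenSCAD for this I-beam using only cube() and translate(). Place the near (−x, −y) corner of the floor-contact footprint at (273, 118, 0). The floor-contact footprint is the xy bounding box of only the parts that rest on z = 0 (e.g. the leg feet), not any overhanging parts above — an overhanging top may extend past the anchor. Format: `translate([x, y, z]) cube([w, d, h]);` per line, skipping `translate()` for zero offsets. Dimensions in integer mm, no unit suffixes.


translate([273, 118, 0]) cube([2235, 220, 14]);
translate([273, 225, 14]) cube([2235, 6, 436]);
translate([273, 118, 450]) cube([2235, 220, 14]);


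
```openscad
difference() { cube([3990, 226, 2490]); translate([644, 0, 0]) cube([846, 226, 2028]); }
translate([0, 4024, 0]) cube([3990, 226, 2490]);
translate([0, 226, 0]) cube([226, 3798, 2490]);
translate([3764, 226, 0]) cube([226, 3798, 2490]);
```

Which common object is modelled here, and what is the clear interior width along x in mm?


A single room. The interior width is 3538 mm.

Four walls enclosing a rectangle with a door in the front wall — a room. Outside width 3990 minus two 226 mm walls gives 3538 mm.


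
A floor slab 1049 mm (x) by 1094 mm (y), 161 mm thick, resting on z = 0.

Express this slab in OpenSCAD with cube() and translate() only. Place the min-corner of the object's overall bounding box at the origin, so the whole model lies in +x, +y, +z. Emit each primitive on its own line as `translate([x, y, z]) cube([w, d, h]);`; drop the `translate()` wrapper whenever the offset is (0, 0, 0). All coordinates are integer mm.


cube([1049, 1094, 161]);


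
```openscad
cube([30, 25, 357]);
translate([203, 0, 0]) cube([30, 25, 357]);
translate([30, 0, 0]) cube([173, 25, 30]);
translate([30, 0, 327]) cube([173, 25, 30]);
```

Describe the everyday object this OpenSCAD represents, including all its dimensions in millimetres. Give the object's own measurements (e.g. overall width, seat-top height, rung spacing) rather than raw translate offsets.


A rectangular picture frame lying in the x–z plane (depth along y). The opening is 173 mm wide (x) by 297 mm tall (z), surrounded by a border 30 mm wide on all four sides. The frame is 25 mm deep and is made of two full-height vertical stiles with two horizontal rails fitted between them.


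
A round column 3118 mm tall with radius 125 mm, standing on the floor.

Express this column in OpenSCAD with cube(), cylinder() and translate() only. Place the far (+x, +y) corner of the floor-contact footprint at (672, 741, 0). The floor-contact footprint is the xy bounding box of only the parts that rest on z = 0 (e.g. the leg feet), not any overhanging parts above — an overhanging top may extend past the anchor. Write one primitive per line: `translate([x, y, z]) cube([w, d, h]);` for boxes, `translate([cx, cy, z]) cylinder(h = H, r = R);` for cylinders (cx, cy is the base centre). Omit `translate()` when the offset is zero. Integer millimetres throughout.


translate([547, 616, 0]) cylinder(h = 3118, r = 125);


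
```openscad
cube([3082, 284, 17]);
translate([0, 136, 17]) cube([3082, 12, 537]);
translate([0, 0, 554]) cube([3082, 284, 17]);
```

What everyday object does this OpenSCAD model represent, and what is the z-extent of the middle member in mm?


An I-beam. The web height is 537 mm.

Two wide flanges with a thin centred web — an I-beam. Overall 571 mm minus two 17 mm flanges gives a web of 571 − 2·17 = 537 mm.


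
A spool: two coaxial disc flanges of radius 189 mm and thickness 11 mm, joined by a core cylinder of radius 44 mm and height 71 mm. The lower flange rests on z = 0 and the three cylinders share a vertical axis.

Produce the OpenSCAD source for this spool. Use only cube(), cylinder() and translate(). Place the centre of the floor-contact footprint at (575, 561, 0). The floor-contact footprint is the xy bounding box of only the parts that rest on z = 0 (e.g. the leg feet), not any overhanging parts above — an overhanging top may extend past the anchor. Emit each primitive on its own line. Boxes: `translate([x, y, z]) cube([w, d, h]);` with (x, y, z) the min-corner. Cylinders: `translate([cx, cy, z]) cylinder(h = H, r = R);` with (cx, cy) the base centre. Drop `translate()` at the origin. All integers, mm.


translate([575, 561, 0]) cylinder(h = 11, r = 189);
translate([575, 561, 11]) cylinder(h = 71, r = 44);
translate([575, 561, 82]) cylinder(h = 11, r = 189);


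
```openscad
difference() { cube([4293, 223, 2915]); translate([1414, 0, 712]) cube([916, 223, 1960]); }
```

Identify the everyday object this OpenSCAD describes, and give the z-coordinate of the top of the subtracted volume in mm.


A wall with a window opening. The window head height is 2672 mm.

A wall with a rectangular opening subtracted — a window. Sill at z = 712, opening 1960 mm tall, so the head is at 712 + 1960 = 2672 mm.


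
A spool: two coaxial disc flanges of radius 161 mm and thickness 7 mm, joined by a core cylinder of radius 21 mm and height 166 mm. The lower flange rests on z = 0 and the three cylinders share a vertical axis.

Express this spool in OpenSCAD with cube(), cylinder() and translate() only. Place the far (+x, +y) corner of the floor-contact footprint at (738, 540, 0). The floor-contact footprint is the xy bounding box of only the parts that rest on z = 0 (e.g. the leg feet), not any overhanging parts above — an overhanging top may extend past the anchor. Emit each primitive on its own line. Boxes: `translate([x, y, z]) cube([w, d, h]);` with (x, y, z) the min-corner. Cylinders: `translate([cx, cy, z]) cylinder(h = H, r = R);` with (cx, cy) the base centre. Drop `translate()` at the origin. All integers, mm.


translate([577, 379, 0]) cylinder(h = 7, r = 161);
translate([577, 379, 7]) cylinder(h = 166, r = 21);
translate([577, 379, 173]) cylinder(h = 7, r = 161);


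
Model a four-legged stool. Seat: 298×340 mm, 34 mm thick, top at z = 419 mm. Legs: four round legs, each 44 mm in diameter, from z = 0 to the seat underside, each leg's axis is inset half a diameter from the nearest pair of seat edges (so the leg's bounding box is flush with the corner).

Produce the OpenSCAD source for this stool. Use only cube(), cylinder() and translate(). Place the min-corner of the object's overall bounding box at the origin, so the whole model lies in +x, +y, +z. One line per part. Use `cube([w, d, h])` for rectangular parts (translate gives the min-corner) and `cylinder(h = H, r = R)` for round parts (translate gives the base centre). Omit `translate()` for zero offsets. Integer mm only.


// leg_h = 419 - 34 = 385
translate([0, 0, 385]) cube([298, 340, 34]);
translate([22, 22, 0]) cylinder(h = 385, r = 22);
translate([276, 22, 0]) cylinder(h = 385, r = 22);
translate([22, 318, 0]) cylinder(h = 385, r = 22);
translate([276, 318, 0]) cylinder(h = 385, r = 22);


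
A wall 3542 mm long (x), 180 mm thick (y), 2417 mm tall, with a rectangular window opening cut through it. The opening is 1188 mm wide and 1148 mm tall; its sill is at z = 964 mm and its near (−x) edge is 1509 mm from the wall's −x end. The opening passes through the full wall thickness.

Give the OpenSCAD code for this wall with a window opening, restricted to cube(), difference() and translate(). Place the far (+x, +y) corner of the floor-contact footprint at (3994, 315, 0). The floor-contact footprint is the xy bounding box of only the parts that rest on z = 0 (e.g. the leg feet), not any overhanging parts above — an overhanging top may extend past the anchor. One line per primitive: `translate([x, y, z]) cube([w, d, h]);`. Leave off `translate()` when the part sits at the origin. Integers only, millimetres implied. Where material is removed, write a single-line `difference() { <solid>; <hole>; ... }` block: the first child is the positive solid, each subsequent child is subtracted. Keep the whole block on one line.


difference() { translate([452, 135, 0]) cube([3542, 180, 2417]); translate([1961, 135, 964]) cube([1188, 180, 1148]); }


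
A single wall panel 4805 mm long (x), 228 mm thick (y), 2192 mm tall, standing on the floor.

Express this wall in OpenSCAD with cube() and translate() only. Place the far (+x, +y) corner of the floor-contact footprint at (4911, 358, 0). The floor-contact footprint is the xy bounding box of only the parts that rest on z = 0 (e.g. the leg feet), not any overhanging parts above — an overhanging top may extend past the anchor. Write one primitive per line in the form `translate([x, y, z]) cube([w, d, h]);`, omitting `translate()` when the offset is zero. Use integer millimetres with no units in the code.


translate([106, 130, 0]) cube([4805, 228, 2192]);


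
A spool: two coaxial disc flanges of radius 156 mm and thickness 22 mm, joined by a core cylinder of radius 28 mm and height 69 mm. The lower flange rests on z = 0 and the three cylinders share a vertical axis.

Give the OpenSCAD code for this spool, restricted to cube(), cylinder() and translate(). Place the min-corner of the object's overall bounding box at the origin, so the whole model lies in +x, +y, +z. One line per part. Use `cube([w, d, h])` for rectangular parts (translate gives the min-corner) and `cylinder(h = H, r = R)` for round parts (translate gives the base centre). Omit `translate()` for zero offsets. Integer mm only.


translate([156, 156, 0]) cylinder(h = 22, r = 156);
translate([156, 156, 22]) cylinder(h = 69, r = 28);
translate([156, 156, 91]) cylinder(h = 22, r = 156);


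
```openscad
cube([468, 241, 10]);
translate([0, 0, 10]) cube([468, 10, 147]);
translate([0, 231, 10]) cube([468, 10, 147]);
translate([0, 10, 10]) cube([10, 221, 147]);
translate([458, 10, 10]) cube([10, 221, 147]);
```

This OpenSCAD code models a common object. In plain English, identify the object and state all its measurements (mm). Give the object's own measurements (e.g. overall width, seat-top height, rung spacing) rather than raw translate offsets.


An open-topped rectangular box: outside dimensions 468×241×157 mm, with a uniform wall and base thickness of 10 mm. The base is a full 468×241 slab on the floor; four walls sit on top of the base. The front and back walls (the −y and +y sides) span the full width; the two side walls fit between them.


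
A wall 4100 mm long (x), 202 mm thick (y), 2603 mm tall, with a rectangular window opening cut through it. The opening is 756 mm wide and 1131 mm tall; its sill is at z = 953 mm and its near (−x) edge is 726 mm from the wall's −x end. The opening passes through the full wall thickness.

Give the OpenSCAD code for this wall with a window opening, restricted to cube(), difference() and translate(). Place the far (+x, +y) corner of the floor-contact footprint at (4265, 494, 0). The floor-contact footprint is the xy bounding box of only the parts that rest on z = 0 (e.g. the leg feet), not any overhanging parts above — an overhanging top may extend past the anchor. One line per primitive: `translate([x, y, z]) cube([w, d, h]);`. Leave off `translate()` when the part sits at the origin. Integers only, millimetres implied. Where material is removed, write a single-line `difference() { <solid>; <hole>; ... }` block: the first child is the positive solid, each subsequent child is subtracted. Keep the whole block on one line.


difference() { translate([165, 292, 0]) cube([4100, 202, 2603]); translate([891, 292, 953]) cube([756, 202, 1131]); }


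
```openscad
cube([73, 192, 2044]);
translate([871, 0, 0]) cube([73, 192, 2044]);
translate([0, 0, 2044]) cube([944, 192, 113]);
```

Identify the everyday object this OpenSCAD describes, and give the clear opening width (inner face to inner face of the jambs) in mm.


A door frame. The clear opening width is 798 mm.

Two 2044 mm tall posts with a header on top — a door frame. The left jamb is 73 mm wide at x = 0; the right jamb starts at x = 871. The clear opening is 871 − 73 = 798 mm.


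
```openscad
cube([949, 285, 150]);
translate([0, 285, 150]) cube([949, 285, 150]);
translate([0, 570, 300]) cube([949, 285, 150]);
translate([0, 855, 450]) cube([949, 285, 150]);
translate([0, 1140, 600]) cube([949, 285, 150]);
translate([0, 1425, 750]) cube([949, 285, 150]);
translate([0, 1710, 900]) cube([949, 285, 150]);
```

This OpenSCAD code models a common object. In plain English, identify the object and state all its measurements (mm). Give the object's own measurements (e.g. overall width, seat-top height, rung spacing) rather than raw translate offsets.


A straight staircase of 7 solid steps. Each step is 949 mm wide (x), 285 mm deep (y, the going) and 150 mm tall (the rise). The first step rests on the floor; each subsequent step sits one going further in +y and one rise higher in +z, directly behind and above the previous step with no overlap.


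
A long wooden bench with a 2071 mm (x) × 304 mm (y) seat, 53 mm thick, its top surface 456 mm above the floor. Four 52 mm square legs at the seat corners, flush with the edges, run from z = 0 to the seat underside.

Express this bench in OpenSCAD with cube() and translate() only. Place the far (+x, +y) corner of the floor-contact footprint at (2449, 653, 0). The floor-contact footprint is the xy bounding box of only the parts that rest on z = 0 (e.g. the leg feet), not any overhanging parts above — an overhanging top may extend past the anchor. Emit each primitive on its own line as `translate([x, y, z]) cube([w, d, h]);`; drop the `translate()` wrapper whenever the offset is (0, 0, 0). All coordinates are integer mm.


translate([378, 349, 403]) cube([2071, 304, 53]);
translate([378, 349, 0]) cube([52, 52, 403]);
translate([378, 601, 0]) cube([52, 52, 403]);
translate([2397, 349, 0]) cube([52, 52, 403]);
translate([2397, 601, 0]) cube([52, 52, 403]);


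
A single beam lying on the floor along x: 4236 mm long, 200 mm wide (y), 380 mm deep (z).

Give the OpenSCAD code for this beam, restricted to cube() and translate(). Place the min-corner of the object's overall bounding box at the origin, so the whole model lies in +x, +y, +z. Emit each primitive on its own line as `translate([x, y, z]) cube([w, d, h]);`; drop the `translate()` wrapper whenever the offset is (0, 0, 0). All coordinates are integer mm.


cube([4236, 200, 380]);


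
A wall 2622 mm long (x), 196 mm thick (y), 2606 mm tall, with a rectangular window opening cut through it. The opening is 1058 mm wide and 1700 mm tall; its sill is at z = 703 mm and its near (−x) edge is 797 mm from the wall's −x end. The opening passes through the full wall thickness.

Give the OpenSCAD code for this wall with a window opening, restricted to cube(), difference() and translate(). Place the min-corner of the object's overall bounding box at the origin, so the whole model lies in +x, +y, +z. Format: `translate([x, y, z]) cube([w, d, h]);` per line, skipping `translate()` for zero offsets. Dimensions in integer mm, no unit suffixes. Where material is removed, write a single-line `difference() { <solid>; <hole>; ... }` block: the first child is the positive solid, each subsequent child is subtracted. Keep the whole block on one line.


difference() { cube([2622, 196, 2606]); translate([797, 0, 703]) cube([1058, 196, 1700]); }


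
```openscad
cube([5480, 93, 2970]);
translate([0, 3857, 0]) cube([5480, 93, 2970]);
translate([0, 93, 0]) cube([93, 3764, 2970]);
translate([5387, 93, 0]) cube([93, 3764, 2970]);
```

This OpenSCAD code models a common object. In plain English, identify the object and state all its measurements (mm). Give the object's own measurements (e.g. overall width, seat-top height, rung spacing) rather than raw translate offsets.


The wall frame of a small rectangular building: four walls, each 2970 mm tall and 93 mm thick, enclosing a footprint 5480 mm (x) by 3950 mm (y) outside-to-outside, with no floor or roof. The front and back walls (the −y and +y sides) span the full width; the two side walls fit between them.


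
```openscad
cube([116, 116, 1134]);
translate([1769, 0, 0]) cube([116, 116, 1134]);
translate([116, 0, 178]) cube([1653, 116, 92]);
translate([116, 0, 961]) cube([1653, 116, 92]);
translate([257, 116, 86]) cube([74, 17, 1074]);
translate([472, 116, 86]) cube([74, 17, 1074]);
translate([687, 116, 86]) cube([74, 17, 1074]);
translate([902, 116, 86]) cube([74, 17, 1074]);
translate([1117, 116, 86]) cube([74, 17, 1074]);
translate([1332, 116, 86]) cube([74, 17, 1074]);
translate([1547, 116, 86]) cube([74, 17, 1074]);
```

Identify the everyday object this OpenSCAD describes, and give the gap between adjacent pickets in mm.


A fence section. The picket gap is 141 mm.

Two posts, two rails, 7 pickets — a fence section. Span 1653 mm holds 7 pickets of 74 mm with 8 equal gaps: ⌊(1653 − 7·74) / 8⌋ = 141 mm.


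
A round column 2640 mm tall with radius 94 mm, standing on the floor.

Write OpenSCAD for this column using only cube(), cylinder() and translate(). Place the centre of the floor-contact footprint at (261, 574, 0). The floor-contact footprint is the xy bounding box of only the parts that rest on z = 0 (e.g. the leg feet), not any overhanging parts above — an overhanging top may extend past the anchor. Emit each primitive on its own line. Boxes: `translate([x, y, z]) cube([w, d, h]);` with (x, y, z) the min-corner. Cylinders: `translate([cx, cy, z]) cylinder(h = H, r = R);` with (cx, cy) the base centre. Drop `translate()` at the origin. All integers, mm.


translate([261, 574, 0]) cylinder(h = 2640, r = 94);


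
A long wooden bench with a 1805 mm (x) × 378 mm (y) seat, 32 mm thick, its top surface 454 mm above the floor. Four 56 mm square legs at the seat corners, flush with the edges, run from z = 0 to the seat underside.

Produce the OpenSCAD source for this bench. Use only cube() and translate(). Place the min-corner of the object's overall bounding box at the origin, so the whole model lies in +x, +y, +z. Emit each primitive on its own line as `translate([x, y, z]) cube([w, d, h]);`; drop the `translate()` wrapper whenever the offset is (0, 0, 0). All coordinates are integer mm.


translate([0, 0, 422]) cube([1805, 378, 32]);
cube([56, 56, 422]);
translate([0, 322, 0]) cube([56, 56, 422]);
translate([1749, 0, 0]) cube([56, 56, 422]);
translate([1749, 322, 0]) cube([56, 56, 422]);


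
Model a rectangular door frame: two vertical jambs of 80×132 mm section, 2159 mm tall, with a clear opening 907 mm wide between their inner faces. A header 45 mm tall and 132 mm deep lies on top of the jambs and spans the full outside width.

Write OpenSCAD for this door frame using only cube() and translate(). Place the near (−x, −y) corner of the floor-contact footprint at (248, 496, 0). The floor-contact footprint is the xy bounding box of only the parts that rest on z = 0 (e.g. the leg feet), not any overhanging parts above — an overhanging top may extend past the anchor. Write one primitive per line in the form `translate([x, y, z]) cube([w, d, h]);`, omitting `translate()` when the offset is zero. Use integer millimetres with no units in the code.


translate([248, 496, 0]) cube([80, 132, 2159]);
translate([1235, 496, 0]) cube([80, 132, 2159]);
translate([248, 496, 2159]) cube([1067, 132, 45]);


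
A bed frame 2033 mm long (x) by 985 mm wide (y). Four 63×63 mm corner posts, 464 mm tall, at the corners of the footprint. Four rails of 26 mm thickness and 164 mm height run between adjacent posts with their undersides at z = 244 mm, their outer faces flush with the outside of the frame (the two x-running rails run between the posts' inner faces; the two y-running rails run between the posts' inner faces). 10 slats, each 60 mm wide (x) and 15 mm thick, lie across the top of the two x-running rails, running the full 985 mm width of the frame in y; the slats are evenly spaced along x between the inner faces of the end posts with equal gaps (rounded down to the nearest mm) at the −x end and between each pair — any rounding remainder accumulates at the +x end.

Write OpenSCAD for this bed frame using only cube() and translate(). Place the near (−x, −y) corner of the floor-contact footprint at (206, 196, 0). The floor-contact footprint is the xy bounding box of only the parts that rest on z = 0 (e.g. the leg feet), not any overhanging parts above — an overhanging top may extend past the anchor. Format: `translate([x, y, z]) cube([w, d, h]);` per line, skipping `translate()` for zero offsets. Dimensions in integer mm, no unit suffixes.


translate([206, 196, 0]) cube([63, 63, 464]);
translate([206, 1118, 0]) cube([63, 63, 464]);
translate([2176, 196, 0]) cube([63, 63, 464]);
translate([2176, 1118, 0]) cube([63, 63, 464]);
translate([269, 196, 244]) cube([1907, 26, 164]);
translate([269, 1155, 244]) cube([1907, 26, 164]);
translate([206, 259, 244]) cube([26, 859, 164]);
translate([2213, 259, 244]) cube([26, 859, 164]);
translate([387, 196, 408]) cube([60, 985, 15]);
translate([565, 196, 408]) cube([60, 985, 15]);
translate([743, 196, 408]) cube([60, 985, 15]);
translate([921, 196, 408]) cube([60, 985, 15]);
translate([1099, 196, 408]) cube([60, 985, 15]);
translate([1277, 196, 408]) cube([60, 985, 15]);
translate([1455, 196, 408]) cube([60, 985, 15]);
translate([1633, 196, 408]) cube([60, 985, 15]);
translate([1811, 196, 408]) cube([60, 985, 15]);
translate([1989, 196, 408]) cube([60, 985, 15]);


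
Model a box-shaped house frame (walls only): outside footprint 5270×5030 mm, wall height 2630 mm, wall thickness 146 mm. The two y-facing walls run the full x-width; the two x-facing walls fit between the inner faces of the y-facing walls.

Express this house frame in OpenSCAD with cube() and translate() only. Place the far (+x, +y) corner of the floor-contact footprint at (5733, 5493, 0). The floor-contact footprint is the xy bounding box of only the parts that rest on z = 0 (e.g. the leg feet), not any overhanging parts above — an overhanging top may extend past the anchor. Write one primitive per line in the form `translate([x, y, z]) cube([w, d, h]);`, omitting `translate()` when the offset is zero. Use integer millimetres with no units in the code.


translate([463, 463, 0]) cube([5270, 146, 2630]);
translate([463, 5347, 0]) cube([5270, 146, 2630]);
translate([463, 609, 0]) cube([146, 4738, 2630]);
translate([5587, 609, 0]) cube([146, 4738, 2630]);


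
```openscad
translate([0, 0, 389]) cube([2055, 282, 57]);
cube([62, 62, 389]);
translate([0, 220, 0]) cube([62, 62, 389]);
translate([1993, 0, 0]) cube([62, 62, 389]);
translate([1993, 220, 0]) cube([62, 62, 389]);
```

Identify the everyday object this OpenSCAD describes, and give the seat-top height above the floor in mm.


A bench. The seat-top height is 446 mm.

A long slab on four corner posts — a bench. The slab sits at z = 389 with thickness 57, so the top is 389 + 57 = 446 mm.


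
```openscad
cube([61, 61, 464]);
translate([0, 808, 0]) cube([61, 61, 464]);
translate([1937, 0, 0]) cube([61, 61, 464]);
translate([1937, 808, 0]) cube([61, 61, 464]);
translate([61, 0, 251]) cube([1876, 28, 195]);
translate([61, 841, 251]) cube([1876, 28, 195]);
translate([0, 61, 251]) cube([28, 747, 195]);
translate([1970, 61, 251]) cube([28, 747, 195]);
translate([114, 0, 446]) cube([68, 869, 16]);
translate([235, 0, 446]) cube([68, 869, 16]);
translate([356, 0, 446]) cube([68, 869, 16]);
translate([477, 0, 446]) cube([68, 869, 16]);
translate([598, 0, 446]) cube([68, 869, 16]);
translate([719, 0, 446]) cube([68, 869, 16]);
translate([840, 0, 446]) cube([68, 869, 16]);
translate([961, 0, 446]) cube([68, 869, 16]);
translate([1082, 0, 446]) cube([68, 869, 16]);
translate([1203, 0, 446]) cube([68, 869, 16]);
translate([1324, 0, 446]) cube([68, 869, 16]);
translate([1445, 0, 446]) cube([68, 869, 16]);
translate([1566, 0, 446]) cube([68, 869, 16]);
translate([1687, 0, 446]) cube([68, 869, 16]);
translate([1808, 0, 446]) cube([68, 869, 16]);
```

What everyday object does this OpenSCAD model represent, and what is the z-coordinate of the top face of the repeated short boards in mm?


A bed frame. The slat-top height is 462 mm.

Four posts, four rails, and a row of slats — a bed frame. Slats sit on the rails at z = 251 + 195 = 446; with slat thickness 16, the top is 462 mm.


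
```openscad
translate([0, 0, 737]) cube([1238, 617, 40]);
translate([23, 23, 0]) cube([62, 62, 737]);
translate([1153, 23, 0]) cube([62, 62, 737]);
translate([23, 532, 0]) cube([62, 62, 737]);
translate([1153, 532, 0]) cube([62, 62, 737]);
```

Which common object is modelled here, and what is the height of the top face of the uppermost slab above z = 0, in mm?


A table. The table height is 777 mm.

A 1238×617×40 slab sits at z = 737 on four 62 mm square posts — a table. The top surface is at 737 + 40 = 777 mm.


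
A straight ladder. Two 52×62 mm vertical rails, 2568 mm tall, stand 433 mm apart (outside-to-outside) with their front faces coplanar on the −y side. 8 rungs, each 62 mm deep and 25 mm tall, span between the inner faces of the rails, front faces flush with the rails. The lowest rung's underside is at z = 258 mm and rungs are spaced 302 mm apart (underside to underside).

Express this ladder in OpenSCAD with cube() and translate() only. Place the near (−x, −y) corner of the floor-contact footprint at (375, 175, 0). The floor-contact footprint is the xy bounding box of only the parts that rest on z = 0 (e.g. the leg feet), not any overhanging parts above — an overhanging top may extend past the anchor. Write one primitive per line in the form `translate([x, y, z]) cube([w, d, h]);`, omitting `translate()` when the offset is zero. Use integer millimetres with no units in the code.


translate([375, 175, 0]) cube([52, 62, 2568]);
translate([756, 175, 0]) cube([52, 62, 2568]);
translate([427, 175, 258]) cube([329, 62, 25]);
translate([427, 175, 560]) cube([329, 62, 25]);
translate([427, 175, 862]) cube([329, 62, 25]);
translate([427, 175, 1164]) cube([329, 62, 25]);
translate([427, 175, 1466]) cube([329, 62, 25]);
translate([427, 175, 1768]) cube([329, 62, 25]);
translate([427, 175, 2070]) cube([329, 62, 25]);
translate([427, 175, 2372]) cube([329, 62, 25]);


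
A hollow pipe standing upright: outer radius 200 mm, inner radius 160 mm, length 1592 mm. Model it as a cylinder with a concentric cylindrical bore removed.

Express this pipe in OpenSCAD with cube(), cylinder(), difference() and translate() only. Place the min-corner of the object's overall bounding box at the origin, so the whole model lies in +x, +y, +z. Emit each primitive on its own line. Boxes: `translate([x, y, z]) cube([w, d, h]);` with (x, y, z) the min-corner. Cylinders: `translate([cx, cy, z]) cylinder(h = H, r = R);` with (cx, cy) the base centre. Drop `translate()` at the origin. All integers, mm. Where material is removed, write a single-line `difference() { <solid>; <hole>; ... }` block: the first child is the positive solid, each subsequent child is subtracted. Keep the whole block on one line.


difference() { translate([200, 200, 0]) cylinder(h = 1592, r = 200); translate([200, 200, 0]) cylinder(h = 1592, r = 160); }


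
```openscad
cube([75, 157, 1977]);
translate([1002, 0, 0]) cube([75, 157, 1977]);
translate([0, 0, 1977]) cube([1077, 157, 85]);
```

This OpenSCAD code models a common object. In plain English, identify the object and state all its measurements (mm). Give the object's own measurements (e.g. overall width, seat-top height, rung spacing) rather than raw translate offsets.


A door frame. The clear opening is 927 mm wide and 1977 mm high. Two 75 mm wide jambs, 157 mm deep, stand either side of the opening from the floor to the top of the opening. A 85 mm thick head sits across the top of both jambs, spanning the full outside width of the frame.


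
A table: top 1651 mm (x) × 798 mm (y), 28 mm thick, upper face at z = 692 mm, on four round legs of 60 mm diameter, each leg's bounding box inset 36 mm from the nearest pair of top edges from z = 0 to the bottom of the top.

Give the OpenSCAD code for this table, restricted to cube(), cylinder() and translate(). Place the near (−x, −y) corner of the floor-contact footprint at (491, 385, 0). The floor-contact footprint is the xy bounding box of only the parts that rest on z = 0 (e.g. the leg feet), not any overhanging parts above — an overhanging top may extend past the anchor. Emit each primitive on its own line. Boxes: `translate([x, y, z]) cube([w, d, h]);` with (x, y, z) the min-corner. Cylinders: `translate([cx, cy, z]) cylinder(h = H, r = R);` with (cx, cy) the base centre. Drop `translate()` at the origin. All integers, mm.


// leg_h = 692 - 28 = 664
translate([455, 349, 664]) cube([1651, 798, 28]);
translate([521, 415, 0]) cylinder(h = 664, r = 30);
translate([2040, 415, 0]) cylinder(h = 664, r = 30);
translate([521, 1081, 0]) cylinder(h = 664, r = 30);
translate([2040, 1081, 0]) cylinder(h = 664, r = 30);


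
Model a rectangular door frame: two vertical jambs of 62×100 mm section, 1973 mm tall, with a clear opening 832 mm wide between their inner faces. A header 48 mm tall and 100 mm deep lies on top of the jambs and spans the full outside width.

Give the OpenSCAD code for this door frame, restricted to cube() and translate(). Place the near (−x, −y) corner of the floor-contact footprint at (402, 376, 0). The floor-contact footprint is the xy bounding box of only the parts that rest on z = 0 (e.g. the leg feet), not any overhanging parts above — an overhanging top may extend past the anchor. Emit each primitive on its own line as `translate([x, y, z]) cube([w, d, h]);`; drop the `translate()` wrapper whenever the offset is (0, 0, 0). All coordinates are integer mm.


translate([402, 376, 0]) cube([62, 100, 1973]);
translate([1296, 376, 0]) cube([62, 100, 1973]);
translate([402, 376, 1973]) cube([956, 100, 48]);


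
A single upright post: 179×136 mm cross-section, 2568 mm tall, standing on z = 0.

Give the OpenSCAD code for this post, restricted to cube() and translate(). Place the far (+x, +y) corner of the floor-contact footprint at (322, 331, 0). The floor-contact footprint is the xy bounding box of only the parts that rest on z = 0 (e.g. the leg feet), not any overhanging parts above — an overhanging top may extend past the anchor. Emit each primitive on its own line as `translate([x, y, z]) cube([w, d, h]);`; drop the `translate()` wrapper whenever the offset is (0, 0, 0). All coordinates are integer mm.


translate([143, 195, 0]) cube([179, 136, 2568]);


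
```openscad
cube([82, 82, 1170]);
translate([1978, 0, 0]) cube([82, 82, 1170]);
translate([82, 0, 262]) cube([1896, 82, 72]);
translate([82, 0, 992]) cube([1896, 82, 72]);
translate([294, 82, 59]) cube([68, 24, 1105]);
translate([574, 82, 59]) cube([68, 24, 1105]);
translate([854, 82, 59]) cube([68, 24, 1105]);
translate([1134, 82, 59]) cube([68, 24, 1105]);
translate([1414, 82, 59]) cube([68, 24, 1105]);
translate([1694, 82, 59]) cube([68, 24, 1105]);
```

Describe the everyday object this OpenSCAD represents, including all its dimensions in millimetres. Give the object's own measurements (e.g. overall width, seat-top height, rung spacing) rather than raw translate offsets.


A fence section. Two 82×82 mm posts, 1170 mm tall, stand on the floor with a clear span of 1896 mm between their inner faces. Two horizontal rails of 82×72 mm section span the gap between the posts with their undersides at z = 262 mm and z = 992 mm, flush with the posts' −y face. 6 pickets, each 68 mm wide, 24 mm thick and 1105 mm tall, are fixed to the +y face of the rails with their bottoms at z = 59 mm, spaced across the span with a 212 mm gap after the −x post and between neighbouring pickets, with 216 mm left before the +x post.


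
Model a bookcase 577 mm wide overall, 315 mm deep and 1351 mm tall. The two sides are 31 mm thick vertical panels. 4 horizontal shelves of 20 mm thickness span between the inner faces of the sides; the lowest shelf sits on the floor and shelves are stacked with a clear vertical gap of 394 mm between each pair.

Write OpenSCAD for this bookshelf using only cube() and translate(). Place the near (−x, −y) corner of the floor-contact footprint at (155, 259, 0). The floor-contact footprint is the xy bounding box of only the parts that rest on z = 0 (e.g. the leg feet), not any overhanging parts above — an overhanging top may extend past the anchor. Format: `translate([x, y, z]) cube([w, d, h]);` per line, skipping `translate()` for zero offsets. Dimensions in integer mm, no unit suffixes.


translate([155, 259, 0]) cube([31, 315, 1351]);
translate([701, 259, 0]) cube([31, 315, 1351]);
translate([186, 259, 0]) cube([515, 315, 20]);
translate([186, 259, 414]) cube([515, 315, 20]);
translate([186, 259, 828]) cube([515, 315, 20]);
translate([186, 259, 1242]) cube([515, 315, 20]);


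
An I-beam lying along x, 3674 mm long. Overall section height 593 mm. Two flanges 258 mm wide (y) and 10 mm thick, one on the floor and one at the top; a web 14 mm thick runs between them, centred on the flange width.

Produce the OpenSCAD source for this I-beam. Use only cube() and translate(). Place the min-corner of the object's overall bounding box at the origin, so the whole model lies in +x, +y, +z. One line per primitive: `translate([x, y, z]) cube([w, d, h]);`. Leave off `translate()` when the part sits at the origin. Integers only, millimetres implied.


cube([3674, 258, 10]);
translate([0, 122, 10]) cube([3674, 14, 573]);
translate([0, 0, 583]) cube([3674, 258, 10]);
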